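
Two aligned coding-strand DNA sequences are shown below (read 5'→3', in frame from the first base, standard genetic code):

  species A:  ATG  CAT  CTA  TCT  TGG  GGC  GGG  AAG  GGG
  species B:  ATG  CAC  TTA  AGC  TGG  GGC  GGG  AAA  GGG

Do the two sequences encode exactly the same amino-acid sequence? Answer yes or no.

Codon 1: ATG Met / ATG Met — identical.
Codon 2: CAT His / CAC His — synonymous.
Codon 3: CTA Leu / TTA Leu — synonymous.
Codon 4: TCT Ser / AGC Ser — synonymous.
Codon 5: TGG Trp / TGG Trp — identical.
Codon 6: GGC Gly / GGC Gly — identical.
Codon 7: GGG Gly / GGG Gly — identical.
Codon 8: AAG Lys / AAA Lys — synonymous.
Codon 9: GGG Gly / GGG Gly — identical.
Nonsynonymous differences: 0 → same protein.

yes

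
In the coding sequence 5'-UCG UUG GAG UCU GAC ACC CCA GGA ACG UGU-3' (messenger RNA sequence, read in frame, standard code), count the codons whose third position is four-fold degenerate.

6

Codon 1 UCG (Ser): third position 4-fold.
Codon 2 UUG (Leu): third position 2-fold.
Codon 3 GAG (Glu): third position 2-fold.
Codon 4 UCU (Ser): third position 4-fold.
Codon 5 GAC (Asp): third position 2-fold.
Codon 6 ACC (Thr): third position 4-fold.
Codon 7 CCA (Pro): third position 4-fold.
Codon 8 GGA (Gly): third position 4-fold.
Codon 9 ACG (Thr): third position 4-fold.
Codon 10 UGU (Cys): third position 2-fold.
Four-fold degenerate third positions: 6.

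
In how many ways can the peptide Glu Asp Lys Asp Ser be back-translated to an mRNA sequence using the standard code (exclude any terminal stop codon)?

96

Glu: 2 codons.
Asp: 2 codons.
Lys: 2 codons.
Asp: 2 codons.
Ser: 6 codons.
2 × 2 × 2 × 2 × 6 = 96.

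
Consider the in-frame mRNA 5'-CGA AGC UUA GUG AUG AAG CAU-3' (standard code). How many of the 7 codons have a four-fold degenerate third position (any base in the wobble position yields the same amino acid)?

2

Codon 1 CGA (Arg): third position 4-fold.
Codon 2 AGC (Ser): third position 2-fold.
Codon 3 UUA (Leu): third position 2-fold.
Codon 4 GUG (Val): third position 4-fold.
Codon 5 AUG (Met): third position 1-fold.
Codon 6 AAG (Lys): third position 2-fold.
Codon 7 CAU (His): third position 2-fold.
Four-fold degenerate third positions: 2.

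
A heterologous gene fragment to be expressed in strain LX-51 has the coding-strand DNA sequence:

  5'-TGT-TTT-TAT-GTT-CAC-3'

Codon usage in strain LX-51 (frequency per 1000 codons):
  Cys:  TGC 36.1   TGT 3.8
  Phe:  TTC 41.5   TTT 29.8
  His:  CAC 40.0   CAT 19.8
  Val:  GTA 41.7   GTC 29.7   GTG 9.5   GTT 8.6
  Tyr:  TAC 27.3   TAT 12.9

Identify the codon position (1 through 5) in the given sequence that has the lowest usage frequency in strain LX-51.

Codon 1 TGT (Cys): 3.8 per 1000.
Codon 2 TTT (Phe): 29.8 per 1000.
Codon 3 TAT (Tyr): 12.9 per 1000.
Codon 4 GTT (Val): 8.6 per 1000.
Codon 5 CAC (His): 40.0 per 1000.
Lowest frequency is 3.8 at codon 1.

1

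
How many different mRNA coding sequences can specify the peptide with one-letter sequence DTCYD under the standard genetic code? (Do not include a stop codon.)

Asp: 2 codons.
Thr: 4 codons.
Cys: 2 codons.
Tyr: 2 codons.
Asp: 2 codons.
2 × 4 × 2 × 2 × 2 = 64.

64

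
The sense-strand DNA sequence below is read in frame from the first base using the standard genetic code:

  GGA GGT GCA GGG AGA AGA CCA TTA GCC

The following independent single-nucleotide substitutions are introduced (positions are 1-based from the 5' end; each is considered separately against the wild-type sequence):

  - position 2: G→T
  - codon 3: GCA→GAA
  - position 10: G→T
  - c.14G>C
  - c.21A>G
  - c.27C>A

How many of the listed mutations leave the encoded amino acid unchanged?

2

Codon 1: GGA (Gly) → GTA (Val) — missense.
Codon 3: GCA (Ala) → GAA (Glu) — missense.
Codon 4: GGG (Gly) → TGG (Trp) — missense.
Codon 5: AGA (Arg) → ACA (Thr) — missense.
Codon 7: CCA (Pro) → CCG (Pro) — synonymous.
Codon 9: GCC (Ala) → GCA (Ala) — synonymous.
Synonymous: 2 of 6.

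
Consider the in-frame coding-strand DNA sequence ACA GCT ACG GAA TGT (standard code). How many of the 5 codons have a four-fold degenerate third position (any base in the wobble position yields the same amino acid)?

Codon 1 ACA (Thr): third position 4-fold.
Codon 2 GCT (Ala): third position 4-fold.
Codon 3 ACG (Thr): third position 4-fold.
Codon 4 GAA (Glu): third position 2-fold.
Codon 5 TGT (Cys): third position 2-fold.
Four-fold degenerate third positions: 3.

3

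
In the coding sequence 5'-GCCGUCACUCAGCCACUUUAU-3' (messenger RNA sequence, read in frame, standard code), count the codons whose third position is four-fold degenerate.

5

Codon 1 GCC (Ala): third position 4-fold.
Codon 2 GUC (Val): third position 4-fold.
Codon 3 ACU (Thr): third position 4-fold.
Codon 4 CAG (Gln): third position 2-fold.
Codon 5 CCA (Pro): third position 4-fold.
Codon 6 CUU (Leu): third position 4-fold.
Codon 7 UAU (Tyr): third position 2-fold.
Four-fold degenerate third positions: 5.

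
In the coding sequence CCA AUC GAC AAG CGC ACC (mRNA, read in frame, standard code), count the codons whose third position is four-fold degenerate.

Codon 1 CCA (Pro): third position 4-fold.
Codon 2 AUC (Ile): third position 3-fold.
Codon 3 GAC (Asp): third position 2-fold.
Codon 4 AAG (Lys): third position 2-fold.
Codon 5 CGC (Arg): third position 4-fold.
Codon 6 ACC (Thr): third position 4-fold.
Four-fold degenerate third positions: 3.

3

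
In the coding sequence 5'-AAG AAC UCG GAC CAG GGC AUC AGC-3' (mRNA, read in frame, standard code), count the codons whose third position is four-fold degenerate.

Codon 1 AAG (Lys): third position 2-fold.
Codon 2 AAC (Asn): third position 2-fold.
Codon 3 UCG (Ser): third position 4-fold.
Codon 4 GAC (Asp): third position 2-fold.
Codon 5 CAG (Gln): third position 2-fold.
Codon 6 GGC (Gly): third position 4-fold.
Codon 7 AUC (Ile): third position 3-fold.
Codon 8 AGC (Ser): third position 2-fold.
Four-fold degenerate third positions: 2.

2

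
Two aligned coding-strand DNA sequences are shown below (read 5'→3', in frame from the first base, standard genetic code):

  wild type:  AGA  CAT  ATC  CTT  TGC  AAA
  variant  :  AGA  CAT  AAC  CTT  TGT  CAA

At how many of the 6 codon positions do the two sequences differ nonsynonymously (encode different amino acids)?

Codon 1: AGA Arg / AGA Arg — identical.
Codon 2: CAT His / CAT His — identical.
Codon 3: ATC Ile / AAC Asn — nonsynonymous.
Codon 4: CTT Leu / CTT Leu — identical.
Codon 5: TGC Cys / TGT Cys — synonymous.
Codon 6: AAA Lys / CAA Gln — nonsynonymous.
Nonsynonymous differences: 2.

2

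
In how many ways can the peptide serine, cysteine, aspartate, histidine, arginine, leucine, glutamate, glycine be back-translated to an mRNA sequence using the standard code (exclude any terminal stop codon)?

13824

Ser: 6 codons.
Cys: 2 codons.
Asp: 2 codons.
His: 2 codons.
Arg: 6 codons.
Leu: 6 codons.
Glu: 2 codons.
Gly: 4 codons.
6 × 2 × 2 × 2 × 6 × 6 × 2 × 4 = 13824.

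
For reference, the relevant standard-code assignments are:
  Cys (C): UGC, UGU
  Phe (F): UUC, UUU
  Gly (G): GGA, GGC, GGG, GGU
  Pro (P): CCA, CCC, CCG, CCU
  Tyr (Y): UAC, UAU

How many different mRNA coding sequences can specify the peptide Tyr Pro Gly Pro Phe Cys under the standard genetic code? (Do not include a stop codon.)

512

Tyr: 2 codons.
Pro: 4 codons.
Gly: 4 codons.
Pro: 4 codons.
Phe: 2 codons.
Cys: 2 codons.
2 × 4 × 4 × 4 × 2 × 2 = 512.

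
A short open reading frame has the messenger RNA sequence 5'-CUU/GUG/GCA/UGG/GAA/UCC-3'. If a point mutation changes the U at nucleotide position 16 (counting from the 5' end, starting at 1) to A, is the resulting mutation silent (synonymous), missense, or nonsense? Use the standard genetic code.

missense

Position 16 falls in codon 6: UCC → Ser.
After the substitution the codon is ACC → Thr.
Ser ≠ Thr, so this is a missense mutation.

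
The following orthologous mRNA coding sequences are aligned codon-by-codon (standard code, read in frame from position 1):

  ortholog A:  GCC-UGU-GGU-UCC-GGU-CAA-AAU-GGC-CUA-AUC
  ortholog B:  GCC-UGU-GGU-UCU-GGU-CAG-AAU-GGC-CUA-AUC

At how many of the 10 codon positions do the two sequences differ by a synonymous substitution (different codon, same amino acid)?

Codon 1: GCC Ala / GCC Ala — identical.
Codon 2: UGU Cys / UGU Cys — identical.
Codon 3: GGU Gly / GGU Gly — identical.
Codon 4: UCC Ser / UCU Ser — synonymous.
Codon 5: GGU Gly / GGU Gly — identical.
Codon 6: CAA Gln / CAG Gln — synonymous.
Codon 7: AAU Asn / AAU Asn — identical.
Codon 8: GGC Gly / GGC Gly — identical.
Codon 9: CUA Leu / CUA Leu — identical.
Codon 10: AUC Ile / AUC Ile — identical.
Synonymous differences: 2.

2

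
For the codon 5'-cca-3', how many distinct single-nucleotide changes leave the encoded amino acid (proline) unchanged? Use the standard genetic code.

Position 1: none → 0 synonymous.
Position 2: none → 0 synonymous.
Position 3: CCU, CCC, CCG → 3 synonymous.
Total: 0 + 0 + 3 = 3.

3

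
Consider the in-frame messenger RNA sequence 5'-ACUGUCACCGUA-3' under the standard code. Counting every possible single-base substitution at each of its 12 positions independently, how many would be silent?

12

Codon 1 (ACU, Thr): 3 synonymous substitutions.
Codon 2 (GUC, Val): 3 synonymous substitutions.
Codon 3 (ACC, Thr): 3 synonymous substitutions.
Codon 4 (GUA, Val): 3 synonymous substitutions.
Total: 3 + 3 + 3 + 3 = 12.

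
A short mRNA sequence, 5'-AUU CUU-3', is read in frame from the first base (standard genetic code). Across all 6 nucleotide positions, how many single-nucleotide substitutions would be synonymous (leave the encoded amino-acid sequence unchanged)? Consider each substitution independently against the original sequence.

5

Codon 1 (AUU, Ile): 2 synonymous substitutions.
Codon 2 (CUU, Leu): 3 synonymous substitutions.
Total: 2 + 3 = 5.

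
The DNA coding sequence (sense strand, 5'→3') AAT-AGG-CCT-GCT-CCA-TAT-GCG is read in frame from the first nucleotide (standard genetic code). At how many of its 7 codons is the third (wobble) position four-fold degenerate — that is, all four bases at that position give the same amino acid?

Codon 1 AAT (Asn): third position 2-fold.
Codon 2 AGG (Arg): third position 2-fold.
Codon 3 CCT (Pro): third position 4-fold.
Codon 4 GCT (Ala): third position 4-fold.
Codon 5 CCA (Pro): third position 4-fold.
Codon 6 TAT (Tyr): third position 2-fold.
Codon 7 GCG (Ala): third position 4-fold.
Four-fold degenerate third positions: 4.

4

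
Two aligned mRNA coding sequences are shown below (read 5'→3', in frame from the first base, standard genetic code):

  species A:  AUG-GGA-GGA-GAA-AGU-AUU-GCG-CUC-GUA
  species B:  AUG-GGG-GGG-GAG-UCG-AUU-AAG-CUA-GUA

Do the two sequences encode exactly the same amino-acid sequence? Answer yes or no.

Codon 1: AUG Met / AUG Met — identical.
Codon 2: GGA Gly / GGG Gly — synonymous.
Codon 3: GGA Gly / GGG Gly — synonymous.
Codon 4: GAA Glu / GAG Glu — synonymous.
Codon 5: AGU Ser / UCG Ser — synonymous.
Codon 6: AUU Ile / AUU Ile — identical.
Codon 7: GCG Ala / AAG Lys — nonsynonymous.
Codon 8: CUC Leu / CUA Leu — synonymous.
Codon 9: GUA Val / GUA Val — identical.
Nonsynonymous differences: 1 → different protein.

no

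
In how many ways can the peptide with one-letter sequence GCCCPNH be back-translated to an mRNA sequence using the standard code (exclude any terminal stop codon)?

512

Gly: 4 codons.
Cys: 2 codons.
Cys: 2 codons.
Cys: 2 codons.
Pro: 4 codons.
Asn: 2 codons.
His: 2 codons.
4 × 2 × 2 × 2 × 4 × 2 × 2 = 512.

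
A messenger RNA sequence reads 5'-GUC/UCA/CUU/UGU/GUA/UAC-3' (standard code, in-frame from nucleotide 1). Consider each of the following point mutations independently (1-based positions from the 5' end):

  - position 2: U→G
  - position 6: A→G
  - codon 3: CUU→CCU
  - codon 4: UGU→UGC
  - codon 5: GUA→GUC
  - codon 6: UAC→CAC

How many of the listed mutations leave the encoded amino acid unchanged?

Codon 1: GUC (Val) → GGC (Gly) — missense.
Codon 2: UCA (Ser) → UCG (Ser) — synonymous.
Codon 3: CUU (Leu) → CCU (Pro) — missense.
Codon 4: UGU (Cys) → UGC (Cys) — synonymous.
Codon 5: GUA (Val) → GUC (Val) — synonymous.
Codon 6: UAC (Tyr) → CAC (His) — missense.
Synonymous: 3 of 6.

3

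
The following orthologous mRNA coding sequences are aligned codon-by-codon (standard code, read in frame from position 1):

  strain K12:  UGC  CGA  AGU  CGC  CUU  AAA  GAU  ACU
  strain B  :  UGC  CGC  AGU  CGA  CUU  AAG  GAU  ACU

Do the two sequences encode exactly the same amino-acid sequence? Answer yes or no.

yes

Codon 1: UGC Cys / UGC Cys — identical.
Codon 2: CGA Arg / CGC Arg — synonymous.
Codon 3: AGU Ser / AGU Ser — identical.
Codon 4: CGC Arg / CGA Arg — synonymous.
Codon 5: CUU Leu / CUU Leu — identical.
Codon 6: AAA Lys / AAG Lys — synonymous.
Codon 7: GAU Asp / GAU Asp — identical.
Codon 8: ACU Thr / ACU Thr — identical.
Nonsynonymous differences: 0 → same protein.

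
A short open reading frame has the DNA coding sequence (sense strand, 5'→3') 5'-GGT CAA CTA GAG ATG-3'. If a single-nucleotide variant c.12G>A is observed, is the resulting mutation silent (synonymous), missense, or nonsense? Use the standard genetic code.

silent

Position 12 falls in codon 4: GAG → Glu.
After the substitution the codon is GAA → Glu.
Both encode Glu, so the change is synonymous.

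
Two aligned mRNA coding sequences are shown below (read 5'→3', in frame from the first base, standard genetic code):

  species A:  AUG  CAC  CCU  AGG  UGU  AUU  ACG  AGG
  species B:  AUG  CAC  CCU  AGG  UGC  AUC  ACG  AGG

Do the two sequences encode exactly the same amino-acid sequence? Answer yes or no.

yes

Codon 1: AUG Met / AUG Met — identical.
Codon 2: CAC His / CAC His — identical.
Codon 3: CCU Pro / CCU Pro — identical.
Codon 4: AGG Arg / AGG Arg — identical.
Codon 5: UGU Cys / UGC Cys — synonymous.
Codon 6: AUU Ile / AUC Ile — synonymous.
Codon 7: ACG Thr / ACG Thr — identical.
Codon 8: AGG Arg / AGG Arg — identical.
Nonsynonymous differences: 0 → same protein.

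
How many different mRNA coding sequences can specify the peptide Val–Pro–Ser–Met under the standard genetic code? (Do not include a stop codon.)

96

Val: 4 codons.
Pro: 4 codons.
Ser: 6 codons.
Met: 1 codon.
4 × 4 × 6 × 1 = 96.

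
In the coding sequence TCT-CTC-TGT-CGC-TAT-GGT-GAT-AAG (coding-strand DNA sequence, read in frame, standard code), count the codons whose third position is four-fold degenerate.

Codon 1 TCT (Ser): third position 4-fold.
Codon 2 CTC (Leu): third position 4-fold.
Codon 3 TGT (Cys): third position 2-fold.
Codon 4 CGC (Arg): third position 4-fold.
Codon 5 TAT (Tyr): third position 2-fold.
Codon 6 GGT (Gly): third position 4-fold.
Codon 7 GAT (Asp): third position 2-fold.
Codon 8 AAG (Lys): third position 2-fold.
Four-fold degenerate third positions: 4.

4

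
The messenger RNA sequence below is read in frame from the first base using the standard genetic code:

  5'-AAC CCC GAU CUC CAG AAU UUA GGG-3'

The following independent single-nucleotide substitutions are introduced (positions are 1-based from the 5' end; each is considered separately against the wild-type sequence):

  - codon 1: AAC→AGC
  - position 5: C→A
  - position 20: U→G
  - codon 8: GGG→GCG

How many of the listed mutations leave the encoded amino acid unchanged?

Codon 1: AAC (Asn) → AGC (Ser) — missense.
Codon 2: CCC (Pro) → CAC (His) — missense.
Codon 7: UUA (Leu) → UGA (Stop) — nonsense.
Codon 8: GGG (Gly) → GCG (Ala) — missense.
Synonymous: 0 of 4.

0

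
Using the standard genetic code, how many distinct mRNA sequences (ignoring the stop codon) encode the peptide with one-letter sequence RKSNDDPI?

Arg: 6 codons.
Lys: 2 codons.
Ser: 6 codons.
Asn: 2 codons.
Asp: 2 codons.
Asp: 2 codons.
Pro: 4 codons.
Ile: 3 codons.
6 × 2 × 6 × 2 × 2 × 2 × 4 × 3 = 6912.

6912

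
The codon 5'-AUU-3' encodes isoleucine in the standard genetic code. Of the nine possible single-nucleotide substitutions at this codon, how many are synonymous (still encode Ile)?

Position 1: none → 0 synonymous.
Position 2: none → 0 synonymous.
Position 3: AUC, AUA → 2 synonymous.
Total: 0 + 0 + 2 = 2.

2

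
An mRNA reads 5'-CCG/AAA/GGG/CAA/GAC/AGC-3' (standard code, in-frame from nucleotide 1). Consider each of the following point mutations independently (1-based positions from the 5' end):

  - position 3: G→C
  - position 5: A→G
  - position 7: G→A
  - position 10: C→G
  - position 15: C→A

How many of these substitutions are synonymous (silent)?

Codon 1: CCG (Pro) → CCC (Pro) — synonymous.
Codon 2: AAA (Lys) → AGA (Arg) — missense.
Codon 3: GGG (Gly) → AGG (Arg) — missense.
Codon 4: CAA (Gln) → GAA (Glu) — missense.
Codon 5: GAC (Asp) → GAA (Glu) — missense.
Synonymous: 1 of 5.

1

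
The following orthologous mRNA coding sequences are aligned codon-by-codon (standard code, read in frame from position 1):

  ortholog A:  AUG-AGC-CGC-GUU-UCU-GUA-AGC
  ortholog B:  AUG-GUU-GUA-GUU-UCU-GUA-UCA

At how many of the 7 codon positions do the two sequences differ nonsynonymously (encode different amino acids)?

Codon 1: AUG Met / AUG Met — identical.
Codon 2: AGC Ser / GUU Val — nonsynonymous.
Codon 3: CGC Arg / GUA Val — nonsynonymous.
Codon 4: GUU Val / GUU Val — identical.
Codon 5: UCU Ser / UCU Ser — identical.
Codon 6: GUA Val / GUA Val — identical.
Codon 7: AGC Ser / UCA Ser — synonymous.
Nonsynonymous differences: 2.

2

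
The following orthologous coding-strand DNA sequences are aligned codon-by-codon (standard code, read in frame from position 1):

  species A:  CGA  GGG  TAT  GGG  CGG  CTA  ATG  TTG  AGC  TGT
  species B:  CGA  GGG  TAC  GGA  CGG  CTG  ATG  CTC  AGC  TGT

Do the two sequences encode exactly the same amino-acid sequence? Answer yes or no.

Codon 1: CGA Arg / CGA Arg — identical.
Codon 2: GGG Gly / GGG Gly — identical.
Codon 3: TAT Tyr / TAC Tyr — synonymous.
Codon 4: GGG Gly / GGA Gly — synonymous.
Codon 5: CGG Arg / CGG Arg — identical.
Codon 6: CTA Leu / CTG Leu — synonymous.
Codon 7: ATG Met / ATG Met — identical.
Codon 8: TTG Leu / CTC Leu — synonymous.
Codon 9: AGC Ser / AGC Ser — identical.
Codon 10: TGT Cys / TGT Cys — identical.
Nonsynonymous differences: 0 → same protein.

yes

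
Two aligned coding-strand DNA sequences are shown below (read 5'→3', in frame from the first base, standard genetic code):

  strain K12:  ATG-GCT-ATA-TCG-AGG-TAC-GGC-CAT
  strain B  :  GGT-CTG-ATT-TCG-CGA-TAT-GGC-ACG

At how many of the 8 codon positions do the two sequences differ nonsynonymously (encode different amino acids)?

Codon 1: ATG Met / GGT Gly — nonsynonymous.
Codon 2: GCT Ala / CTG Leu — nonsynonymous.
Codon 3: ATA Ile / ATT Ile — synonymous.
Codon 4: TCG Ser / TCG Ser — identical.
Codon 5: AGG Arg / CGA Arg — synonymous.
Codon 6: TAC Tyr / TAT Tyr — synonymous.
Codon 7: GGC Gly / GGC Gly — identical.
Codon 8: CAT His / ACG Thr — nonsynonymous.
Nonsynonymous differences: 3.

3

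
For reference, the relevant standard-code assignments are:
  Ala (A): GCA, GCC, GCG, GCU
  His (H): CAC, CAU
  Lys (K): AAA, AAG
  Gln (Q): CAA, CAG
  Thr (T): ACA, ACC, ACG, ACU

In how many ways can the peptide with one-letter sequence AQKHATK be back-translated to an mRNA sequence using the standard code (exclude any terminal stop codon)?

1024

Ala: 4 codons.
Gln: 2 codons.
Lys: 2 codons.
His: 2 codons.
Ala: 4 codons.
Thr: 4 codons.
Lys: 2 codons.
4 × 2 × 2 × 2 × 4 × 4 × 2 = 1024.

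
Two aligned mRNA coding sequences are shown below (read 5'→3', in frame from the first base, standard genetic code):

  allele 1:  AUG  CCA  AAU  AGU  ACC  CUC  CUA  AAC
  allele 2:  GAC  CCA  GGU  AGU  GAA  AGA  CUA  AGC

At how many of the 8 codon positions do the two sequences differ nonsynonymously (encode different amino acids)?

5

Codon 1: AUG Met / GAC Asp — nonsynonymous.
Codon 2: CCA Pro / CCA Pro — identical.
Codon 3: AAU Asn / GGU Gly — nonsynonymous.
Codon 4: AGU Ser / AGU Ser — identical.
Codon 5: ACC Thr / GAA Glu — nonsynonymous.
Codon 6: CUC Leu / AGA Arg — nonsynonymous.
Codon 7: CUA Leu / CUA Leu — identical.
Codon 8: AAC Asn / AGC Ser — nonsynonymous.
Nonsynonymous differences: 5.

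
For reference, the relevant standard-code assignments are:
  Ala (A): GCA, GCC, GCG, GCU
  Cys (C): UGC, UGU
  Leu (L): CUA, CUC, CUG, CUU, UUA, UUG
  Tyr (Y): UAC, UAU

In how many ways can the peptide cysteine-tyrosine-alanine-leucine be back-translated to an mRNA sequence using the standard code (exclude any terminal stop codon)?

Cys: 2 codons.
Tyr: 2 codons.
Ala: 4 codons.
Leu: 6 codons.
2 × 2 × 4 × 6 = 96.

96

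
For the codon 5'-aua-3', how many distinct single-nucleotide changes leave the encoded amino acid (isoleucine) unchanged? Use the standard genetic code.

2

Position 1: none → 0 synonymous.
Position 2: none → 0 synonymous.
Position 3: AUU, AUC → 2 synonymous.
Total: 0 + 0 + 2 = 2.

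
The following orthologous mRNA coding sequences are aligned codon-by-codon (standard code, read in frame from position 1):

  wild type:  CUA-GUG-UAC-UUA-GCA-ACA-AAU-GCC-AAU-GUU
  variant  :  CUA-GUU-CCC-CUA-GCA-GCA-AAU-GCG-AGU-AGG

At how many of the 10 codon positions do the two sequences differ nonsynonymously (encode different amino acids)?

4

Codon 1: CUA Leu / CUA Leu — identical.
Codon 2: GUG Val / GUU Val — synonymous.
Codon 3: UAC Tyr / CCC Pro — nonsynonymous.
Codon 4: UUA Leu / CUA Leu — synonymous.
Codon 5: GCA Ala / GCA Ala — identical.
Codon 6: ACA Thr / GCA Ala — nonsynonymous.
Codon 7: AAU Asn / AAU Asn — identical.
Codon 8: GCC Ala / GCG Ala — synonymous.
Codon 9: AAU Asn / AGU Ser — nonsynonymous.
Codon 10: GUU Val / AGG Arg — nonsynonymous.
Nonsynonymous differences: 4.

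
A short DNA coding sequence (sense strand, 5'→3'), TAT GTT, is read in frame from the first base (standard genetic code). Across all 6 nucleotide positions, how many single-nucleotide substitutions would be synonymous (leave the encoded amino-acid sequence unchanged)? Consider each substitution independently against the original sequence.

4

Codon 1 (TAT, Tyr): 1 synonymous substitution.
Codon 2 (GTT, Val): 3 synonymous substitutions.
Total: 1 + 3 = 4.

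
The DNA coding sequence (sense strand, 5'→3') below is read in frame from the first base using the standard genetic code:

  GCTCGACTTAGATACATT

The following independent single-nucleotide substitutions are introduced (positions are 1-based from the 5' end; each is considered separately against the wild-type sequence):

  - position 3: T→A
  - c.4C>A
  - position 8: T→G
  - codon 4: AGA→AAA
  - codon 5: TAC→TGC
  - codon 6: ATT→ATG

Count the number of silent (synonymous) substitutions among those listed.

2

Codon 1: GCT (Ala) → GCA (Ala) — synonymous.
Codon 2: CGA (Arg) → AGA (Arg) — synonymous.
Codon 3: CTT (Leu) → CGT (Arg) — missense.
Codon 4: AGA (Arg) → AAA (Lys) — missense.
Codon 5: TAC (Tyr) → TGC (Cys) — missense.
Codon 6: ATT (Ile) → ATG (Met) — missense.
Synonymous: 2 of 6.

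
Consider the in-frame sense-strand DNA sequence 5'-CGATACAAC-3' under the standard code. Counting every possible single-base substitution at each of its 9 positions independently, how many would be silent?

6

Codon 1 (CGA, Arg): 4 synonymous substitutions.
Codon 2 (TAC, Tyr): 1 synonymous substitution.
Codon 3 (AAC, Asn): 1 synonymous substitution.
Total: 4 + 1 + 1 = 6.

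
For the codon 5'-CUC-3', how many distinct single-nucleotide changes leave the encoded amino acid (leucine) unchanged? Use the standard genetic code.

3

Position 1: none → 0 synonymous.
Position 2: none → 0 synonymous.
Position 3: CUU, CUA, CUG → 3 synonymous.
Total: 0 + 0 + 3 = 3.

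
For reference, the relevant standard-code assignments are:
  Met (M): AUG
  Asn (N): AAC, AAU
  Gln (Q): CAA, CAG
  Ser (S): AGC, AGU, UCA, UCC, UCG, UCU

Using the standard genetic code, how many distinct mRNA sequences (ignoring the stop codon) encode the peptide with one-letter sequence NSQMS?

Asn: 2 codons.
Ser: 6 codons.
Gln: 2 codons.
Met: 1 codon.
Ser: 6 codons.
2 × 6 × 2 × 1 × 6 = 144.

144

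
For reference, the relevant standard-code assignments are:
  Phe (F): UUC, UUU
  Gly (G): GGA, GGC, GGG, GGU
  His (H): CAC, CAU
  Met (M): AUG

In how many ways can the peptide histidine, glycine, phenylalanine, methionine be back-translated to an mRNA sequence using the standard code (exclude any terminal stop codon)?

16

His: 2 codons.
Gly: 4 codons.
Phe: 2 codons.
Met: 1 codon.
2 × 4 × 2 × 1 = 16.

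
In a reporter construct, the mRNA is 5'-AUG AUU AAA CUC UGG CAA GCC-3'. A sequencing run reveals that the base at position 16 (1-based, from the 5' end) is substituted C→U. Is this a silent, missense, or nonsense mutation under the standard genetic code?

nonsense

Position 16 falls in codon 6: CAA → Gln.
After the substitution the codon is UAA → Stop.
The new codon is a stop codon, so this is a nonsense mutation.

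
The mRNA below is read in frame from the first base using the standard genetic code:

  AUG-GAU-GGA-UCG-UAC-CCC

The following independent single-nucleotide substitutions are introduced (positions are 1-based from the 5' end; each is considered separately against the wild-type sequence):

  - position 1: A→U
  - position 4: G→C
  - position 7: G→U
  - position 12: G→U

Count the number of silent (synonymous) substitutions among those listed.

1

Codon 1: AUG (Met) → UUG (Leu) — missense.
Codon 2: GAU (Asp) → CAU (His) — missense.
Codon 3: GGA (Gly) → UGA (Stop) — nonsense.
Codon 4: UCG (Ser) → UCU (Ser) — synonymous.
Synonymous: 1 of 4.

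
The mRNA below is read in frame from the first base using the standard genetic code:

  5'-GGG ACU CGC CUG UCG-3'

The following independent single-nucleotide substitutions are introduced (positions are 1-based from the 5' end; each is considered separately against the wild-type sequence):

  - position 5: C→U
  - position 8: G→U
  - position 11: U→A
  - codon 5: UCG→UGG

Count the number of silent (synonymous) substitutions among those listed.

Codon 2: ACU (Thr) → AUU (Ile) — missense.
Codon 3: CGC (Arg) → CUC (Leu) — missense.
Codon 4: CUG (Leu) → CAG (Gln) — missense.
Codon 5: UCG (Ser) → UGG (Trp) — missense.
Synonymous: 0 of 4.

0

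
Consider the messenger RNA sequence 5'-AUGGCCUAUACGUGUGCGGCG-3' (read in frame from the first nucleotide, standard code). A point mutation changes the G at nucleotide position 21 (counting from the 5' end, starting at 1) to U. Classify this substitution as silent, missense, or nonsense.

Position 21 falls in codon 7: GCG → Ala.
After the substitution the codon is GCU → Ala.
Both encode Ala, so the change is synonymous.

silent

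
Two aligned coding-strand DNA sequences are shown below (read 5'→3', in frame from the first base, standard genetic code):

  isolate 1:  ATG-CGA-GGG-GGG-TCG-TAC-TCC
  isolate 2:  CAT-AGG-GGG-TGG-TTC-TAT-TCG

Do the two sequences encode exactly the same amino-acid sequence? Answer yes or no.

no

Codon 1: ATG Met / CAT His — nonsynonymous.
Codon 2: CGA Arg / AGG Arg — synonymous.
Codon 3: GGG Gly / GGG Gly — identical.
Codon 4: GGG Gly / TGG Trp — nonsynonymous.
Codon 5: TCG Ser / TTC Phe — nonsynonymous.
Codon 6: TAC Tyr / TAT Tyr — synonymous.
Codon 7: TCC Ser / TCG Ser — synonymous.
Nonsynonymous differences: 3 → different protein.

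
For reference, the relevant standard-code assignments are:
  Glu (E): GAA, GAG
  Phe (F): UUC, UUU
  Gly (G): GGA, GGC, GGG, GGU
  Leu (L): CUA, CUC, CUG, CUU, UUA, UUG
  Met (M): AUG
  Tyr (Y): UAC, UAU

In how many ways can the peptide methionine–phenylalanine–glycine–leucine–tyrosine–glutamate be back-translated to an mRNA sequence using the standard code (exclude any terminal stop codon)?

Met: 1 codon.
Phe: 2 codons.
Gly: 4 codons.
Leu: 6 codons.
Tyr: 2 codons.
Glu: 2 codons.
1 × 2 × 4 × 6 × 2 × 2 = 192.

192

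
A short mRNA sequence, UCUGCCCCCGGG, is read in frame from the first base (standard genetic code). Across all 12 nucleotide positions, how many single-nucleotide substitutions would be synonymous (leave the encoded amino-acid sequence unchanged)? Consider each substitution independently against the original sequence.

Codon 1 (UCU, Ser): 3 synonymous substitutions.
Codon 2 (GCC, Ala): 3 synonymous substitutions.
Codon 3 (CCC, Pro): 3 synonymous substitutions.
Codon 4 (GGG, Gly): 3 synonymous substitutions.
Total: 3 + 3 + 3 + 3 = 12.

12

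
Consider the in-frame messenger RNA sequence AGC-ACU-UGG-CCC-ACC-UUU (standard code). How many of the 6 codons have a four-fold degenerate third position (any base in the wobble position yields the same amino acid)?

3

Codon 1 AGC (Ser): third position 2-fold.
Codon 2 ACU (Thr): third position 4-fold.
Codon 3 UGG (Trp): third position 1-fold.
Codon 4 CCC (Pro): third position 4-fold.
Codon 5 ACC (Thr): third position 4-fold.
Codon 6 UUU (Phe): third position 2-fold.
Four-fold degenerate third positions: 3.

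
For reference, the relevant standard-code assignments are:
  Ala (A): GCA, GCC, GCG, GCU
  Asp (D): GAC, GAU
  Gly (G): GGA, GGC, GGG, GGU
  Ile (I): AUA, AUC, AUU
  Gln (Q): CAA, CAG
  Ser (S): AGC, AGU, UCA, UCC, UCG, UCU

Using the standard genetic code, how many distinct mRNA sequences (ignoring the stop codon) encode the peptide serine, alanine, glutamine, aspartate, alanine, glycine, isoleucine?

Ser: 6 codons.
Ala: 4 codons.
Gln: 2 codons.
Asp: 2 codons.
Ala: 4 codons.
Gly: 4 codons.
Ile: 3 codons.
6 × 4 × 2 × 2 × 4 × 4 × 3 = 4608.

4608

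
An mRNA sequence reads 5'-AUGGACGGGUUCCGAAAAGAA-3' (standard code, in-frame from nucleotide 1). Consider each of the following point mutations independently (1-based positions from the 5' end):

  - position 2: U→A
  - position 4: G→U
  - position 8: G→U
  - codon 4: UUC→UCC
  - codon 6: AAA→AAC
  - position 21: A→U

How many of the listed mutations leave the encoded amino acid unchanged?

Codon 1: AUG (Met) → AAG (Lys) — missense.
Codon 2: GAC (Asp) → UAC (Tyr) — missense.
Codon 3: GGG (Gly) → GUG (Val) — missense.
Codon 4: UUC (Phe) → UCC (Ser) — missense.
Codon 6: AAA (Lys) → AAC (Asn) — missense.
Codon 7: GAA (Glu) → GAU (Asp) — missense.
Synonymous: 0 of 6.

0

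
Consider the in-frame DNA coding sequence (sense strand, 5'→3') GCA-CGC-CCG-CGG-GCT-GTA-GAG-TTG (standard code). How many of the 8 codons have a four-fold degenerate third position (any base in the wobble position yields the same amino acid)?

Codon 1 GCA (Ala): third position 4-fold.
Codon 2 CGC (Arg): third position 4-fold.
Codon 3 CCG (Pro): third position 4-fold.
Codon 4 CGG (Arg): third position 4-fold.
Codon 5 GCT (Ala): third position 4-fold.
Codon 6 GTA (Val): third position 4-fold.
Codon 7 GAG (Glu): third position 2-fold.
Codon 8 TTG (Leu): third position 2-fold.
Four-fold degenerate third positions: 6.

6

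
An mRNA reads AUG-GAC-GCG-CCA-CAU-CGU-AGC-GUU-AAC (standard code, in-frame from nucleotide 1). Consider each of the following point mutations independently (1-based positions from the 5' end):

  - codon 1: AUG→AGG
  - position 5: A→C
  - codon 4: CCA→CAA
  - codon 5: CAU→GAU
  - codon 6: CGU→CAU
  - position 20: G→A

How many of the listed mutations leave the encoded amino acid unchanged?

0

Codon 1: AUG (Met) → AGG (Arg) — missense.
Codon 2: GAC (Asp) → GCC (Ala) — missense.
Codon 4: CCA (Pro) → CAA (Gln) — missense.
Codon 5: CAU (His) → GAU (Asp) — missense.
Codon 6: CGU (Arg) → CAU (His) — missense.
Codon 7: AGC (Ser) → AAC (Asn) — missense.
Synonymous: 0 of 6.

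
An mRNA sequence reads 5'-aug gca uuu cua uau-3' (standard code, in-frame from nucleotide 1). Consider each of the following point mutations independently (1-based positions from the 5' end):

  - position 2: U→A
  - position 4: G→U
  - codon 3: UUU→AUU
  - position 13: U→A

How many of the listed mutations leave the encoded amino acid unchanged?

0

Codon 1: AUG (Met) → AAG (Lys) — missense.
Codon 2: GCA (Ala) → UCA (Ser) — missense.
Codon 3: UUU (Phe) → AUU (Ile) — missense.
Codon 5: UAU (Tyr) → AAU (Asn) — missense.
Synonymous: 0 of 4.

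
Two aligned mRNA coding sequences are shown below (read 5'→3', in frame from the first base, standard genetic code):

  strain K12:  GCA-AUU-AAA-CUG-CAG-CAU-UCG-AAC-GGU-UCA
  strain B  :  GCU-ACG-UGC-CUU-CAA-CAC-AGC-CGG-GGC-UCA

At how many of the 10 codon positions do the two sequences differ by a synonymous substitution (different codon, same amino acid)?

6

Codon 1: GCA Ala / GCU Ala — synonymous.
Codon 2: AUU Ile / ACG Thr — nonsynonymous.
Codon 3: AAA Lys / UGC Cys — nonsynonymous.
Codon 4: CUG Leu / CUU Leu — synonymous.
Codon 5: CAG Gln / CAA Gln — synonymous.
Codon 6: CAU His / CAC His — synonymous.
Codon 7: UCG Ser / AGC Ser — synonymous.
Codon 8: AAC Asn / CGG Arg — nonsynonymous.
Codon 9: GGU Gly / GGC Gly — synonymous.
Codon 10: UCA Ser / UCA Ser — identical.
Synonymous differences: 6.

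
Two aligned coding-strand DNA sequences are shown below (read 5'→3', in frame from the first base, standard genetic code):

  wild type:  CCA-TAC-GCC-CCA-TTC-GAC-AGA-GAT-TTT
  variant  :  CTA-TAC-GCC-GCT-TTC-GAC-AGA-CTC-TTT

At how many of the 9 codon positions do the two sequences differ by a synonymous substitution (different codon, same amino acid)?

0

Codon 1: CCA Pro / CTA Leu — nonsynonymous.
Codon 2: TAC Tyr / TAC Tyr — identical.
Codon 3: GCC Ala / GCC Ala — identical.
Codon 4: CCA Pro / GCT Ala — nonsynonymous.
Codon 5: TTC Phe / TTC Phe — identical.
Codon 6: GAC Asp / GAC Asp — identical.
Codon 7: AGA Arg / AGA Arg — identical.
Codon 8: GAT Asp / CTC Leu — nonsynonymous.
Codon 9: TTT Phe / TTT Phe — identical.
Synonymous differences: 0.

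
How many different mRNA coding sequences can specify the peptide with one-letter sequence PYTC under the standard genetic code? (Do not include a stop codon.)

64

Pro: 4 codons.
Tyr: 2 codons.
Thr: 4 codons.
Cys: 2 codons.
4 × 2 × 4 × 2 = 64.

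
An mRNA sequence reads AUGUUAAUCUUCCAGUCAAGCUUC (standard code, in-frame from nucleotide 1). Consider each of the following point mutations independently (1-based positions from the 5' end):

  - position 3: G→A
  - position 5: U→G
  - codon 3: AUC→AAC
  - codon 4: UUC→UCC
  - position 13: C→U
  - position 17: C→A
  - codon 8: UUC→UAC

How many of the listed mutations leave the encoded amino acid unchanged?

Codon 1: AUG (Met) → AUA (Ile) — missense.
Codon 2: UUA (Leu) → UGA (Stop) — nonsense.
Codon 3: AUC (Ile) → AAC (Asn) — missense.
Codon 4: UUC (Phe) → UCC (Ser) — missense.
Codon 5: CAG (Gln) → UAG (Stop) — nonsense.
Codon 6: UCA (Ser) → UAA (Stop) — nonsense.
Codon 8: UUC (Phe) → UAC (Tyr) — missense.
Synonymous: 0 of 7.

0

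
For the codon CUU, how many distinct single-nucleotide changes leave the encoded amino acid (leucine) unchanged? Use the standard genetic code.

3

Position 1: none → 0 synonymous.
Position 2: none → 0 synonymous.
Position 3: CUC, CUA, CUG → 3 synonymous.
Total: 0 + 0 + 3 = 3.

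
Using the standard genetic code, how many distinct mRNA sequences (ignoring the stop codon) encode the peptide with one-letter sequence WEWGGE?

64

Trp: 1 codon.
Glu: 2 codons.
Trp: 1 codon.
Gly: 4 codons.
Gly: 4 codons.
Glu: 2 codons.
1 × 2 × 1 × 4 × 4 × 2 = 64.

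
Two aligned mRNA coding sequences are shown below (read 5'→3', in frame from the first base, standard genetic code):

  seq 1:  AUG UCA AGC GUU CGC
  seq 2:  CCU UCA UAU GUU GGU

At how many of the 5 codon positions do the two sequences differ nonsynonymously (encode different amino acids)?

3

Codon 1: AUG Met / CCU Pro — nonsynonymous.
Codon 2: UCA Ser / UCA Ser — identical.
Codon 3: AGC Ser / UAU Tyr — nonsynonymous.
Codon 4: GUU Val / GUU Val — identical.
Codon 5: CGC Arg / GGU Gly — nonsynonymous.
Nonsynonymous differences: 3.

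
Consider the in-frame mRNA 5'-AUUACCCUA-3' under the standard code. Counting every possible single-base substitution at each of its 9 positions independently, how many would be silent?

9

Codon 1 (AUU, Ile): 2 synonymous substitutions.
Codon 2 (ACC, Thr): 3 synonymous substitutions.
Codon 3 (CUA, Leu): 4 synonymous substitutions.
Total: 2 + 3 + 4 = 9.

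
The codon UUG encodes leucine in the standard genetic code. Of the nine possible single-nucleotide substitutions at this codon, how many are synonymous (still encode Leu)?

Position 1: CUG → 1 synonymous.
Position 2: none → 0 synonymous.
Position 3: UUA → 1 synonymous.
Total: 1 + 0 + 1 = 2.

2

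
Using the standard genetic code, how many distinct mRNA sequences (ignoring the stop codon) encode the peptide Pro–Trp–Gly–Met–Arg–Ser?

576

Pro: 4 codons.
Trp: 1 codon.
Gly: 4 codons.
Met: 1 codon.
Arg: 6 codons.
Ser: 6 codons.
4 × 1 × 4 × 1 × 6 × 6 = 576.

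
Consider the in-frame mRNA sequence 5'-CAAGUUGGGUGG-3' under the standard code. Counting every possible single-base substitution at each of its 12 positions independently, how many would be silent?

Codon 1 (CAA, Gln): 1 synonymous substitution.
Codon 2 (GUU, Val): 3 synonymous substitutions.
Codon 3 (GGG, Gly): 3 synonymous substitutions.
Codon 4 (UGG, Trp): 0 synonymous substitutions.
Total: 1 + 3 + 3 + 0 = 7.

7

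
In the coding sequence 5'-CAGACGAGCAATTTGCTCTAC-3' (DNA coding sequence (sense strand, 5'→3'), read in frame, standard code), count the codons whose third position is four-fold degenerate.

2

Codon 1 CAG (Gln): third position 2-fold.
Codon 2 ACG (Thr): third position 4-fold.
Codon 3 AGC (Ser): third position 2-fold.
Codon 4 AAT (Asn): third position 2-fold.
Codon 5 TTG (Leu): third position 2-fold.
Codon 6 CTC (Leu): third position 4-fold.
Codon 7 TAC (Tyr): third position 2-fold.
Four-fold degenerate third positions: 2.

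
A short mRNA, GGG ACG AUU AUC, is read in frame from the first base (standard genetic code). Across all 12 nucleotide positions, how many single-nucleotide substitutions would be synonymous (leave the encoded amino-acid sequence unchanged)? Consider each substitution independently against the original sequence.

Codon 1 (GGG, Gly): 3 synonymous substitutions.
Codon 2 (ACG, Thr): 3 synonymous substitutions.
Codon 3 (AUU, Ile): 2 synonymous substitutions.
Codon 4 (AUC, Ile): 2 synonymous substitutions.
Total: 3 + 3 + 2 + 2 = 10.

10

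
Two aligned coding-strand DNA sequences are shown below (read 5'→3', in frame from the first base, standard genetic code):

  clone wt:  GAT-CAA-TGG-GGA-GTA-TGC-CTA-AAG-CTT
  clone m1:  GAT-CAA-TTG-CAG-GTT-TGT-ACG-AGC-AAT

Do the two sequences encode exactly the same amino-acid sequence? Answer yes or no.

Codon 1: GAT Asp / GAT Asp — identical.
Codon 2: CAA Gln / CAA Gln — identical.
Codon 3: TGG Trp / TTG Leu — nonsynonymous.
Codon 4: GGA Gly / CAG Gln — nonsynonymous.
Codon 5: GTA Val / GTT Val — synonymous.
Codon 6: TGC Cys / TGT Cys — synonymous.
Codon 7: CTA Leu / ACG Thr — nonsynonymous.
Codon 8: AAG Lys / AGC Ser — nonsynonymous.
Codon 9: CTT Leu / AAT Asn — nonsynonymous.
Nonsynonymous differences: 5 → different protein.

no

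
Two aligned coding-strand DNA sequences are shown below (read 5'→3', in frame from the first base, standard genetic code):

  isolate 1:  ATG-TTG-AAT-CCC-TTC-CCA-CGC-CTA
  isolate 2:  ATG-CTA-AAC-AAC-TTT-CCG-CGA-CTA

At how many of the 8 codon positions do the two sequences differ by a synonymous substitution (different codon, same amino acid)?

Codon 1: ATG Met / ATG Met — identical.
Codon 2: TTG Leu / CTA Leu — synonymous.
Codon 3: AAT Asn / AAC Asn — synonymous.
Codon 4: CCC Pro / AAC Asn — nonsynonymous.
Codon 5: TTC Phe / TTT Phe — synonymous.
Codon 6: CCA Pro / CCG Pro — synonymous.
Codon 7: CGC Arg / CGA Arg — synonymous.
Codon 8: CTA Leu / CTA Leu — identical.
Synonymous differences: 5.

5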